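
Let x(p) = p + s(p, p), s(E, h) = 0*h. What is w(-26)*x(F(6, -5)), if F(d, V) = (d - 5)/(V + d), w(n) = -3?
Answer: -3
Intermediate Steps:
s(E, h) = 0
F(d, V) = (-5 + d)/(V + d)
x(p) = p (x(p) = p + 0 = p)
w(-26)*x(F(6, -5)) = -3*(-5 + 6)/(-5 + 6) = -3/1 = -3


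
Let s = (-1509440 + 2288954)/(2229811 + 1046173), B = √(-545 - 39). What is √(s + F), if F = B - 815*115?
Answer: √(-62866301035587614 + 1341508896032*I*√146)/818996 ≈ 0.039468 + 306.15*I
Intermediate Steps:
B = 2*I*√146 (B = √(-584) = 2*I*√146 ≈ 24.166*I)
s = 389757/1637992 (s = 779514/3275984 = 779514*(1/3275984) = 389757/1637992 ≈ 0.23795)
F = -93725 + 2*I*√146 (F = 2*I*√146 - 815*115 = 2*I*√146 - 93725 = -93725 + 2*I*√146 ≈ -93725.0 + 24.166*I)
√(s + F) = √(389757/1637992 + (-93725 + 2*I*√146)) = √(-153520410443/1637992 + 2*I*√146)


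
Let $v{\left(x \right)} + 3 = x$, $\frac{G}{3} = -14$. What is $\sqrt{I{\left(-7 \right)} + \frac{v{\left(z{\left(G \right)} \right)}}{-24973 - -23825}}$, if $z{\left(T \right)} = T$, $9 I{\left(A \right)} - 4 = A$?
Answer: $\frac{i \sqrt{872193}}{1722} \approx 0.54234 i$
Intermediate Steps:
$G = -42$ ($G = 3 \left(-14\right) = -42$)
$I{\left(A \right)} = \frac{4}{9} + \frac{A}{9}$
$v{\left(x \right)} = -3 + x$
$\sqrt{I{\left(-7 \right)} + \frac{v{\left(z{\left(G \right)} \right)}}{-24973 - -23825}} = \sqrt{\left(\frac{4}{9} + \frac{1}{9} \left(-7\right)\right) + \frac{-3 - 42}{-24973 - -23825}} = \sqrt{\left(\frac{4}{9} - \frac{7}{9}\right) - \frac{45}{-24973 + 23825}} = \sqrt{- \frac{1}{3} - \frac{45}{-1148}} = \sqrt{- \frac{1}{3} - - \frac{45}{1148}} = \sqrt{- \frac{1}{3} + \frac{45}{1148}} = \sqrt{- \frac{1013}{3444}} = \frac{i \sqrt{872193}}{1722}$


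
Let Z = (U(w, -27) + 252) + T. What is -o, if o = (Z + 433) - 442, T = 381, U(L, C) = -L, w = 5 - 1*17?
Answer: -636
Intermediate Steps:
w = -12 (w = 5 - 17 = -12)
Z = 645 (Z = (-1*(-12) + 252) + 381 = (12 + 252) + 381 = 264 + 381 = 645)
o = 636 (o = (645 + 433) - 442 = 1078 - 442 = 636)
-o = -1*636 = -636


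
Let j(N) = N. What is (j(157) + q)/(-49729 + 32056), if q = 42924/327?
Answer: -31421/1926357 ≈ -0.016311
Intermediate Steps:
q = 14308/109 (q = 42924*(1/327) = 14308/109 ≈ 131.27)
(j(157) + q)/(-49729 + 32056) = (157 + 14308/109)/(-49729 + 32056) = (31421/109)/(-17673) = (31421/109)*(-1/17673) = -31421/1926357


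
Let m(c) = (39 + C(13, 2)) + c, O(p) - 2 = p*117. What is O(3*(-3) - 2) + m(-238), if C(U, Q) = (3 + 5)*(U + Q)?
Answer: -1364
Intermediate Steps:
C(U, Q) = 8*Q + 8*U (C(U, Q) = 8*(Q + U) = 8*Q + 8*U)
O(p) = 2 + 117*p (O(p) = 2 + p*117 = 2 + 117*p)
m(c) = 159 + c (m(c) = (39 + (8*2 + 8*13)) + c = (39 + (16 + 104)) + c = (39 + 120) + c = 159 + c)
O(3*(-3) - 2) + m(-238) = (2 + 117*(3*(-3) - 2)) + (159 - 238) = (2 + 117*(-9 - 2)) - 79 = (2 + 117*(-11)) - 79 = (2 - 1287) - 79 = -1285 - 79 = -1364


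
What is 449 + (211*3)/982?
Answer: 441551/982 ≈ 449.64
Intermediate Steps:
449 + (211*3)/982 = 449 + (1/982)*633 = 449 + 633/982 = 441551/982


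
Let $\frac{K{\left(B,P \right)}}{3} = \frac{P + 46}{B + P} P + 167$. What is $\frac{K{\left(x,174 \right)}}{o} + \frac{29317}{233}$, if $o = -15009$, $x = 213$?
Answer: $\frac{18912818080}{150375171} \approx 125.77$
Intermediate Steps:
$K{\left(B,P \right)} = 501 + \frac{3 P \left(46 + P\right)}{B + P}$ ($K{\left(B,P \right)} = 3 \left(\frac{P + 46}{B + P} P + 167\right) = 3 \left(\frac{46 + P}{B + P} P + 167\right) = 3 \left(\frac{P \left(46 + P\right)}{B + P} + 167\right) = 3 \left(167 + \frac{P \left(46 + P\right)}{B + P}\right) = 501 + \frac{3 P \left(46 + P\right)}{B + P}$)
$\frac{K{\left(x,174 \right)}}{o} + \frac{29317}{233} = \frac{3 \frac{1}{213 + 174} \left(174^{2} + 167 \cdot 213 + 213 \cdot 174\right)}{-15009} + \frac{29317}{233} = \frac{3 \left(30276 + 35571 + 37062\right)}{387} \left(- \frac{1}{15009}\right) + 29317 \cdot \frac{1}{233} = 3 \cdot \frac{1}{387} \cdot 102909 \left(- \frac{1}{15009}\right) + \frac{29317}{233} = \frac{34303}{43} \left(- \frac{1}{15009}\right) + \frac{29317}{233} = - \frac{34303}{645387} + \frac{29317}{233} = \frac{18912818080}{150375171}$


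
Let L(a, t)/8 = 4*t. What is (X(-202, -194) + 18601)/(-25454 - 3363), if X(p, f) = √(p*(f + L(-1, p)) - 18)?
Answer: -18601/28817 - √1344898/28817 ≈ -0.68573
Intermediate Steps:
L(a, t) = 32*t (L(a, t) = 8*(4*t) = 32*t)
X(p, f) = √(-18 + p*(f + 32*p)) (X(p, f) = √(p*(f + 32*p) - 18) = √(-18 + p*(f + 32*p)))
(X(-202, -194) + 18601)/(-25454 - 3363) = (√(-18 + 32*(-202)² - 194*(-202)) + 18601)/(-25454 - 3363) = (√(-18 + 32*40804 + 39188) + 18601)/(-28817) = (√(-18 + 1305728 + 39188) + 18601)*(-1/28817) = (√1344898 + 18601)*(-1/28817) = (18601 + √1344898)*(-1/28817) = -18601/28817 - √1344898/28817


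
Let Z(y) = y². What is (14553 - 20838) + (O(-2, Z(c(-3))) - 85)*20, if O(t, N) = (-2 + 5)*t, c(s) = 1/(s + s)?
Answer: -8105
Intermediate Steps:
c(s) = 1/(2*s)
O(t, N) = 3*t
(14553 - 20838) + (O(-2, Z(c(-3))) - 85)*20 = (14553 - 20838) + (3*(-2) - 85)*20 = -6285 + (-6 - 85)*20 = -6285 - 91*20 = -6285 - 1820 = -8105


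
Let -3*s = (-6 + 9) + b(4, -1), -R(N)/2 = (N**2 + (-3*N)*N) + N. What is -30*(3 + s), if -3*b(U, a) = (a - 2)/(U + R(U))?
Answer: -359/6 ≈ -59.833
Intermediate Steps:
R(N) = -2*N + 4*N**2 (R(N) = -2*((N**2 + (-3*N)*N) + N) = -2*((N**2 - 3*N**2) + N) = -2*(-2*N**2 + N) = -2*(N - 2*N**2) = -2*N + 4*N**2)
b(U, a) = -(-2 + a)/(3*(U + 2*U*(-1 + 2*U))) (b(U, a) = -(a - 2)/(3*(U + 2*U*(-1 + 2*U))) = -(-2 + a)/(3*(U + 2*U*(-1 + 2*U))))
s = -181/180 (s = -((-6 + 9) + (1/3)*(2 - 1*(-1))/(4*(-1 + 4*4)))/3 = -(3 + (1/3)*(1/4)*(2 + 1)/(-1 + 16))/3 = -(3 + (1/3)*(1/4)*3/15)/3 = -(3 + (1/3)*(1/4)*(1/15)*3)/3 = -(3 + 1/60)/3 = -1/3*181/60 = -181/180 ≈ -1.0056)
-30*(3 + s) = -30*(3 - 181/180) = -30*359/180 = -359/6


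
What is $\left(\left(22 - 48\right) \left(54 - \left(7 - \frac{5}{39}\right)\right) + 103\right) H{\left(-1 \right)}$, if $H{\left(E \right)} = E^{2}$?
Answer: $- \frac{3367}{3} \approx -1122.3$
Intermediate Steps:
$\left(\left(22 - 48\right) \left(54 - \left(7 - \frac{5}{39}\right)\right) + 103\right) H{\left(-1 \right)} = \left(\left(22 - 48\right) \left(54 - \left(7 - \frac{5}{39}\right)\right) + 103\right) \left(-1\right)^{2} = \left(- 26 \left(54 - \frac{268}{39}\right) + 103\right) 1 = \left(\left(-26\right) \frac{1838}{39} + 103\right) 1 = \left(- \frac{3676}{3} + 103\right) 1 = \left(- \frac{3367}{3}\right) 1 = - \frac{3367}{3}$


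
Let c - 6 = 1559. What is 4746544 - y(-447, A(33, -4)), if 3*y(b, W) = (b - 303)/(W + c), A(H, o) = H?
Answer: 3792488781/799 ≈ 4.7465e+6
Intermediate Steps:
c = 1565 (c = 6 + 1559 = 1565)
y(b, W) = (-303 + b)/(3*(1565 + W)) (y(b, W) = ((b - 303)/(W + 1565))/3 = ((-303 + b)/(1565 + W))/3 = (-303 + b)/(3*(1565 + W)))
4746544 - y(-447, A(33, -4)) = 4746544 - (-303 - 447)/(3*(1565 + 33)) = 4746544 - (-750)/(3*1598) = 4746544 - 1*(-125/799) = 4746544 + 125/799 = 3792488781/799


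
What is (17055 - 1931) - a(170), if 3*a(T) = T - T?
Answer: 15124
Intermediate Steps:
a(T) = 0 (a(T) = (T - T)/3 = (⅓)*0 = 0)
(17055 - 1931) - a(170) = (17055 - 1931) - 1*0 = 15124 + 0 = 15124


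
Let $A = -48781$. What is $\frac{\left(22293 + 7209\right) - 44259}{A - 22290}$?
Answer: $\frac{14757}{71071} \approx 0.20764$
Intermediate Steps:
$\frac{\left(22293 + 7209\right) - 44259}{A - 22290} = \frac{\left(22293 + 7209\right) - 44259}{-48781 - 22290} = \frac{29502 - 44259}{-71071} = \left(-14757\right) \left(- \frac{1}{71071}\right) = \frac{14757}{71071}$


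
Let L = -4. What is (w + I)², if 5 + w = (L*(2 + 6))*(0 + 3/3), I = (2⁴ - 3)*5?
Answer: 784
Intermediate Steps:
I = 65 (I = (16 - 3)*5 = 13*5 = 65)
w = -37 (w = -5 + (-4*(2 + 6))*(0 + 3/3) = -5 + (-4*8)*(0 + 3*(⅓)) = -5 - 32*(0 + 1) = -5 - 32*1 = -5 - 32 = -37)
(w + I)² = (-37 + 65)² = 28² = 784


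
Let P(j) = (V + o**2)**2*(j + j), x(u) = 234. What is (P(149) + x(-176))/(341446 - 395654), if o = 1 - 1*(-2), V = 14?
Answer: -39469/13552 ≈ -2.9124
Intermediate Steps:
o = 3 (o = 1 + 2 = 3)
P(j) = 1058*j (P(j) = (14 + 3**2)**2*(j + j) = (14 + 9)**2*(2*j) = 23**2*(2*j) = 529*(2*j) = 1058*j)
(P(149) + x(-176))/(341446 - 395654) = (1058*149 + 234)/(341446 - 395654) = (157642 + 234)/(-54208) = 157876*(-1/54208) = -39469/13552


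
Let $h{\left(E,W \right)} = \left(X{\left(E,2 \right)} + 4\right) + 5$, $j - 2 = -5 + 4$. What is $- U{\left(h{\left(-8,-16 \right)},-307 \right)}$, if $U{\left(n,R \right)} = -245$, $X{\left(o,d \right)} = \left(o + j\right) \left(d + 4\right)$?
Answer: $245$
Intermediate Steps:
$j = 1$ ($j = 2 + \left(-5 + 4\right) = 2 - 1 = 1$)
$X{\left(o,d \right)} = \left(1 + o\right) \left(4 + d\right)$ ($X{\left(o,d \right)} = \left(o + 1\right) \left(d + 4\right) = \left(1 + o\right) \left(4 + d\right)$)
$h{\left(E,W \right)} = 15 + 6 E$ ($h{\left(E,W \right)} = \left(\left(4 + 2 + 4 E + 2 E\right) + 4\right) + 5 = \left(\left(6 + 6 E\right) + 4\right) + 5 = \left(10 + 6 E\right) + 5 = 15 + 6 E$)
$- U{\left(h{\left(-8,-16 \right)},-307 \right)} = \left(-1\right) \left(-245\right) = 245$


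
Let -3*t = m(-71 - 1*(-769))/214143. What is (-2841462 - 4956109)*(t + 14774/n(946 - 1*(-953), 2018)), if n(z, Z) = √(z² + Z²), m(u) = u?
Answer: 5442704558/642429 - 115201313954*√307141/1535705 ≈ -4.1565e+7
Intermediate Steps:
n(z, Z) = √(Z² + z²)
t = -698/642429 (t = -(-71 - 1*(-769))/(3*214143) = -(-71 + 769)/(3*214143) = -698/(3*214143) = -⅓*698/214143 = -698/642429 ≈ -0.0010865)
(-2841462 - 4956109)*(t + 14774/n(946 - 1*(-953), 2018)) = (-2841462 - 4956109)*(-698/642429 + 14774/(√(2018² + (946 - 1*(-953))²))) = -7797571*(-698/642429 + 14774/(√(4072324 + (946 + 953)²))) = -7797571*(-698/642429 + 14774/(√(4072324 + 1899²))) = -7797571*(-698/642429 + 14774/(√(4072324 + 3606201))) = -7797571*(-698/642429 + 14774/(√7678525)) = -7797571*(-698/642429 + 14774/((5*√307141))) = -7797571*(-698/642429 + 14774*(√307141/1535705)) = -7797571*(-698/642429 + 14774*√307141/1535705) = 5442704558/642429 - 115201313954*√307141/1535705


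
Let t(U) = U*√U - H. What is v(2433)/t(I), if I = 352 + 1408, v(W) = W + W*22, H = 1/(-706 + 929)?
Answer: 12478857/271111368703999 + 19590807181440*√110/271111368703999 ≈ 0.75788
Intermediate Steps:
H = 1/223 ≈ 0.0044843
v(W) = 23*W (v(W) = W + 22*W = 23*W)
I = 1760
t(U) = -1/223 + U^(3/2) (t(U) = U*√U - 1*1/223 = U^(3/2) - 1/223 = -1/223 + U^(3/2))
v(2433)/t(I) = (23*2433)/(-1/223 + 1760^(3/2)) = 55959/(-1/223 + 7040*√110)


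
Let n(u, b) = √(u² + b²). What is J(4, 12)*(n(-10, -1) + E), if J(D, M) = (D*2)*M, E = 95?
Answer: 9120 + 96*√101 ≈ 10085.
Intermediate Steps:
n(u, b) = √(b² + u²)
J(D, M) = 2*D*M (J(D, M) = (2*D)*M = 2*D*M)
J(4, 12)*(n(-10, -1) + E) = (2*4*12)*(√((-1)² + (-10)²) + 95) = 96*(√(1 + 100) + 95) = 96*(√101 + 95) = 96*(95 + √101) = 9120 + 96*√101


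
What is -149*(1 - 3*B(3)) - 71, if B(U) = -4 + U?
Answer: -667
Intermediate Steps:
-149*(1 - 3*B(3)) - 71 = -149*(1 - 3*(-4 + 3)) - 71 = -149*(1 - 3*(-1)) - 71 = -149*(1 + 3) - 71 = -149*4 - 71 = -596 - 71 = -667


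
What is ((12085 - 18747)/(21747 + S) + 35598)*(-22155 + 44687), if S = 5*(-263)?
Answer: 2048529659821/2554 ≈ 8.0209e+8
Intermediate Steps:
S = -1315
((12085 - 18747)/(21747 + S) + 35598)*(-22155 + 44687) = ((12085 - 18747)/(21747 - 1315) + 35598)*(-22155 + 44687) = (-6662/20432 + 35598)*22532 = (-6662*1/20432 + 35598)*22532 = (-3331/10216 + 35598)*22532 = (363665837/10216)*22532 = 2048529659821/2554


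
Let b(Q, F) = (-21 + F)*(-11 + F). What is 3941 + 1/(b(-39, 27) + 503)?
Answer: 2360660/599 ≈ 3941.0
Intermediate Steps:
3941 + 1/(b(-39, 27) + 503) = 3941 + 1/((231 + 27**2 - 32*27) + 503) = 3941 + 1/((231 + 729 - 864) + 503) = 3941 + 1/(96 + 503) = 3941 + 1/599 = 2360660/599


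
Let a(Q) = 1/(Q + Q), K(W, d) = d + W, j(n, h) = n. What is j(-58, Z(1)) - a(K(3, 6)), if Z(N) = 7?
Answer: -1045/18 ≈ -58.056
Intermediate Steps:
K(W, d) = W + d
a(Q) = 1/(2*Q)
j(-58, Z(1)) - a(K(3, 6)) = -58 - 1/(2*(3 + 6)) = -58 - 1/(2*9) = -58 - 1*1/18 = -58 - 1/18 = -1045/18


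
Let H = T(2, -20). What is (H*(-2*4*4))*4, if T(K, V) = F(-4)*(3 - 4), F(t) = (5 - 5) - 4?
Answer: -512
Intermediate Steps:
F(t) = -4 (F(t) = 0 - 4 = -4)
T(K, V) = 4 (T(K, V) = -4*(3 - 4) = -4*(-1) = 4)
H = 4
(H*(-2*4*4))*4 = (4*(-2*4*4))*4 = (4*(-8*4))*4 = (4*(-32))*4 = -128*4 = -512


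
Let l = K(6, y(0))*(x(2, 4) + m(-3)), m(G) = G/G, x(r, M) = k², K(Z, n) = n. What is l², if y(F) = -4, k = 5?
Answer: 10816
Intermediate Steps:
x(r, M) = 25 (x(r, M) = 5² = 25)
m(G) = 1
l = -104 (l = -4*(25 + 1) = -4*26 = -104)
l² = (-104)² = 10816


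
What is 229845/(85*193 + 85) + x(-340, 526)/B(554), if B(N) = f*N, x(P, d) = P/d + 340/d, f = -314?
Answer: 45969/3298 ≈ 13.938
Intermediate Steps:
x(P, d) = 340/d + P/d
B(N) = -314*N
229845/(85*193 + 85) + x(-340, 526)/B(554) = 229845/(85*193 + 85) + ((340 - 340)/526)/((-314*554)) = 229845/(16405 + 85) + ((1/526)*0)/(-173956) = 229845/16490 + 0*(-1/173956) = 229845*(1/16490) + 0 = 45969/3298 + 0 = 45969/3298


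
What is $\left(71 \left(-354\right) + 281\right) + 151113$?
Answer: $126260$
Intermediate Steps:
$\left(71 \left(-354\right) + 281\right) + 151113 = \left(-25134 + 281\right) + 151113 = -24853 + 151113 = 126260$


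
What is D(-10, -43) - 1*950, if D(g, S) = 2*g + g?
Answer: -980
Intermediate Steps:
D(g, S) = 3*g
D(-10, -43) - 1*950 = 3*(-10) - 1*950 = -30 - 950 = -980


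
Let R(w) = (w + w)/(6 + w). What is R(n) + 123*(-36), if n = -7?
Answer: -4414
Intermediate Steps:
R(w) = 2*w/(6 + w) (R(w) = (2*w)/(6 + w) = 2*w/(6 + w))
R(n) + 123*(-36) = 2*(-7)/(6 - 7) + 123*(-36) = 2*(-7)/(-1) - 4428 = 2*(-7)*(-1) - 4428 = 14 - 4428 = -4414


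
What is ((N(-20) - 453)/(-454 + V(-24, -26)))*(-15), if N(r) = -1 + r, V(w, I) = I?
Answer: -237/16 ≈ -14.813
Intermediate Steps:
((N(-20) - 453)/(-454 + V(-24, -26)))*(-15) = (((-1 - 20) - 453)/(-454 - 26))*(-15) = ((-21 - 453)/(-480))*(-15) = -474*(-1/480)*(-15) = (79/80)*(-15) = -237/16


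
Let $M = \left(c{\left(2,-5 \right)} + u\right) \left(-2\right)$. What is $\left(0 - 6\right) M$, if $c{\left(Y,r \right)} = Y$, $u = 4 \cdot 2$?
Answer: $120$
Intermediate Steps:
$u = 8$
$M = -20$ ($M = \left(2 + 8\right) \left(-2\right) = 10 \left(-2\right) = -20$)
$\left(0 - 6\right) M = \left(0 - 6\right) \left(-20\right) = \left(-6\right) \left(-20\right) = 120$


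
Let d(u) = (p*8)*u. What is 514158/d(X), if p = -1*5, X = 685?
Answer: -257079/13700 ≈ -18.765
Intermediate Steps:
p = -5
d(u) = -40*u (d(u) = (-5*8)*u = -40*u)
514158/d(X) = 514158/((-40*685)) = 514158/(-27400) = 514158*(-1/27400) = -257079/13700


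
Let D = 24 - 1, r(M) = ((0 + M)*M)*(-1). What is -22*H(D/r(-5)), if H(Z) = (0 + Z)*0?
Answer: 0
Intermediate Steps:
r(M) = -M² (r(M) = (M*M)*(-1) = M²*(-1) = -M²)
D = 23
H(Z) = 0 (H(Z) = Z*0 = 0)
-22*H(D/r(-5)) = -22*0 = 0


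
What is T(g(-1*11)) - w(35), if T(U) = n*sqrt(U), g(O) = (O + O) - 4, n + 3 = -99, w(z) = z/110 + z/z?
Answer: -29/22 - 102*I*sqrt(26) ≈ -1.3182 - 520.1*I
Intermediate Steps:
w(z) = 1 + z/110 (w(z) = z*(1/110) + 1 = z/110 + 1 = 1 + z/110)
n = -102 (n = -3 - 99 = -102)
g(O) = -4 + 2*O (g(O) = 2*O - 4 = -4 + 2*O)
T(U) = -102*sqrt(U)
T(g(-1*11)) - w(35) = -102*sqrt(-4 + 2*(-1*11)) - (1 + (1/110)*35) = -102*sqrt(-4 + 2*(-11)) - (1 + 7/22) = -102*sqrt(-4 - 22) - 1*29/22 = -102*I*sqrt(26) - 29/22 = -29/22 - 102*I*sqrt(26)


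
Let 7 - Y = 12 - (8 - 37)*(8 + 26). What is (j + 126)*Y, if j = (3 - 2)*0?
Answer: -124866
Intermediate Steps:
j = 0 (j = 1*0 = 0)
Y = -991 (Y = 7 - (12 - (8 - 37)*(8 + 26)) = 7 - (12 - (-29)*34) = 7 - (12 - 1*(-986)) = 7 - (12 + 986) = 7 - 1*998 = 7 - 998 = -991)
(j + 126)*Y = (0 + 126)*(-991) = 126*(-991) = -124866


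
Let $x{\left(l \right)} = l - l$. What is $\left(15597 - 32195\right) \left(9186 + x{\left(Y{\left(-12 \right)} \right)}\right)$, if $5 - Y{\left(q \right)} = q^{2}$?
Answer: $-152469228$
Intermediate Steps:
$Y{\left(q \right)} = 5 - q^{2}$
$x{\left(l \right)} = 0$
$\left(15597 - 32195\right) \left(9186 + x{\left(Y{\left(-12 \right)} \right)}\right) = \left(15597 - 32195\right) \left(9186 + 0\right) = \left(-16598\right) 9186 = -152469228$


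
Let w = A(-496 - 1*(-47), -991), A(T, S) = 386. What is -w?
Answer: -386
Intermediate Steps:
w = 386
-w = -1*386 = -386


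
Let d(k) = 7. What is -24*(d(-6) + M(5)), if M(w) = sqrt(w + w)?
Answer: -168 - 24*sqrt(10) ≈ -243.89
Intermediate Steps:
M(w) = sqrt(2)*sqrt(w) (M(w) = sqrt(2*w) = sqrt(2)*sqrt(w))
-24*(d(-6) + M(5)) = -24*(7 + sqrt(2)*sqrt(5)) = -24*(7 + sqrt(10)) = -168 - 24*sqrt(10)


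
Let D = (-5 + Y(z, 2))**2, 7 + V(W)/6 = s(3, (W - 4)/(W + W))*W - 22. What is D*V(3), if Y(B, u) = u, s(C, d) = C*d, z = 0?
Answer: -1647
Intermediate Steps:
V(W) = -210 + 9*W (V(W) = -42 + 6*((3*((W - 4)/(W + W)))*W - 22) = -42 + 6*((3*((-4 + W)/((2*W))))*W - 22) = -42 + 6*((3*((-4 + W)*(1/(2*W))))*W - 22) = -42 + 6*((3*((-4 + W)/(2*W)))*W - 22) = -42 + 6*((3*(-4 + W)/(2*W))*W - 22) = -42 + 6*((-6 + 3*W/2) - 22) = -42 + 6*(-28 + 3*W/2) = -42 + (-168 + 9*W) = -210 + 9*W)
D = 9 (D = (-5 + 2)**2 = (-3)**2 = 9)
D*V(3) = 9*(-210 + 9*3) = 9*(-210 + 27) = 9*(-183) = -1647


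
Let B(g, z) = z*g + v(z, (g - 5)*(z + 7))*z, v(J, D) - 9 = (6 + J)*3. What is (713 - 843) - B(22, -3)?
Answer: -10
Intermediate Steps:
v(J, D) = 27 + 3*J (v(J, D) = 9 + (6 + J)*3 = 9 + (18 + 3*J) = 27 + 3*J)
B(g, z) = g*z + z*(27 + 3*z) (B(g, z) = z*g + (27 + 3*z)*z = g*z + z*(27 + 3*z))
(713 - 843) - B(22, -3) = (713 - 843) - (-3)*(27 + 22 + 3*(-3)) = -130 - (-3)*(27 + 22 - 9) = -130 - (-3)*40 = -130 - 1*(-120) = -130 + 120 = -10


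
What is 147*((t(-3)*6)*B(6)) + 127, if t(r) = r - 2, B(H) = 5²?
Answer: -110123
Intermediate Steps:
B(H) = 25
t(r) = -2 + r
147*((t(-3)*6)*B(6)) + 127 = 147*(((-2 - 3)*6)*25) + 127 = 147*(-5*6*25) + 127 = 147*(-30*25) + 127 = 147*(-750) + 127 = -110250 + 127 = -110123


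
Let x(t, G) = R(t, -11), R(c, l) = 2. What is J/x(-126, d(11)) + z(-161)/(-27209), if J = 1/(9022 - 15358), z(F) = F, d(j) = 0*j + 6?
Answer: 12503/2141568 ≈ 0.0058382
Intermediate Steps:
d(j) = 6 (d(j) = 0 + 6 = 6)
x(t, G) = 2
J = -1/6336 (J = 1/(-6336) = -1/6336 ≈ -0.00015783)
J/x(-126, d(11)) + z(-161)/(-27209) = -1/6336/2 - 161/(-27209) = -1/6336*½ - 161*(-1/27209) = -1/12672 + 1/169 = 12503/2141568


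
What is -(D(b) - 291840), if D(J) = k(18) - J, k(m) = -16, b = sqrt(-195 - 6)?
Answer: 291856 + I*sqrt(201) ≈ 2.9186e+5 + 14.177*I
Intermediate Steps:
b = I*sqrt(201) (b = sqrt(-201) = I*sqrt(201) ≈ 14.177*I)
D(J) = -16 - J
-(D(b) - 291840) = -((-16 - I*sqrt(201)) - 291840) = -(-291856 - I*sqrt(201)) = 291856 + I*sqrt(201)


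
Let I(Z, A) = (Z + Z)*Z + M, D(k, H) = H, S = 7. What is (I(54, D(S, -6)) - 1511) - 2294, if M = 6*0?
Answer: 2027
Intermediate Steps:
M = 0
I(Z, A) = 2*Z² (I(Z, A) = (Z + Z)*Z + 0 = (2*Z)*Z + 0 = 2*Z² + 0 = 2*Z²)
(I(54, D(S, -6)) - 1511) - 2294 = (2*54² - 1511) - 2294 = (2*2916 - 1511) - 2294 = (5832 - 1511) - 2294 = 4321 - 2294 = 2027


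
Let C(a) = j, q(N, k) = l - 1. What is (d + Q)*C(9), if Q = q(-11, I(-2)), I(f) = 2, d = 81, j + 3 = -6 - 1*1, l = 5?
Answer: -850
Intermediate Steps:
j = -10 (j = -3 + (-6 - 1*1) = -3 + (-6 - 1) = -3 - 7 = -10)
q(N, k) = 4 (q(N, k) = 5 - 1 = 4)
C(a) = -10
Q = 4
(d + Q)*C(9) = (81 + 4)*(-10) = 85*(-10) = -850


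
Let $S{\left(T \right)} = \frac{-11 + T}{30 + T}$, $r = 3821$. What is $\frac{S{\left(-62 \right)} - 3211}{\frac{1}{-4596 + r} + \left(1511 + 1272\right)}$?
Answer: $- \frac{79576225}{69018368} \approx -1.153$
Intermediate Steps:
$S{\left(T \right)} = \frac{-11 + T}{30 + T}$
$\frac{S{\left(-62 \right)} - 3211}{\frac{1}{-4596 + r} + \left(1511 + 1272\right)} = \frac{\frac{-11 - 62}{30 - 62} - 3211}{\frac{1}{-4596 + 3821} + \left(1511 + 1272\right)} = \frac{\frac{1}{-32} \left(-73\right) - 3211}{\frac{1}{-775} + 2783} = \frac{\left(- \frac{1}{32}\right) \left(-73\right) - 3211}{- \frac{1}{775} + 2783} = \frac{\frac{73}{32} - 3211}{\frac{2156824}{775}} = \left(- \frac{102679}{32}\right) \frac{775}{2156824} = - \frac{79576225}{69018368}$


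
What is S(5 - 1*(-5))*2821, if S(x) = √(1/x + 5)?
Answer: 2821*√510/10 ≈ 6370.7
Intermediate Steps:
S(x) = √(5 + 1/x)
S(5 - 1*(-5))*2821 = √(5 + 1/(5 - 1*(-5)))*2821 = √(5 + 1/(5 + 5))*2821 = √(5 + 1/10)*2821 = √(5 + ⅒)*2821 = √(51/10)*2821 = (√510/10)*2821 = 2821*√510/10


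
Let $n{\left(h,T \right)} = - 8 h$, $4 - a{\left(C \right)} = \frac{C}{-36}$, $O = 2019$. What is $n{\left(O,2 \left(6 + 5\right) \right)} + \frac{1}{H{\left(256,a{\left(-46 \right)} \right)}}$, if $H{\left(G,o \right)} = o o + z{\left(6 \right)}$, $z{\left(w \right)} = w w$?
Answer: $- \frac{227177556}{14065} \approx -16152.0$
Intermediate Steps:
$a{\left(C \right)} = 4 + \frac{C}{36}$ ($a{\left(C \right)} = 4 - \frac{C}{-36} = 4 - C \left(- \frac{1}{36}\right) = 4 - - \frac{C}{36} = 4 + \frac{C}{36}$)
$z{\left(w \right)} = w^{2}$
$H{\left(G,o \right)} = 36 + o^{2}$ ($H{\left(G,o \right)} = o o + 6^{2} = o^{2} + 36 = 36 + o^{2}$)
$n{\left(O,2 \left(6 + 5\right) \right)} + \frac{1}{H{\left(256,a{\left(-46 \right)} \right)}} = \left(-8\right) 2019 + \frac{1}{36 + \left(4 + \frac{1}{36} \left(-46\right)\right)^{2}} = -16152 + \frac{1}{36 + \left(4 - \frac{23}{18}\right)^{2}} = -16152 + \frac{1}{36 + \left(\frac{49}{18}\right)^{2}} = -16152 + \frac{1}{36 + \frac{2401}{324}} = -16152 + \frac{1}{\frac{14065}{324}} = -16152 + \frac{324}{14065} = - \frac{227177556}{14065}$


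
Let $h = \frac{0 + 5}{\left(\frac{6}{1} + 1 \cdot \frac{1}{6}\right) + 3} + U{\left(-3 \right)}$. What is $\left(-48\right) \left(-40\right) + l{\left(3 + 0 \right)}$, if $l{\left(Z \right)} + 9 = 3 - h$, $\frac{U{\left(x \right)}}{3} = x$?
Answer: $\frac{21147}{11} \approx 1922.5$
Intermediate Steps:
$U{\left(x \right)} = 3 x$
$h = - \frac{93}{11}$ ($h = \frac{0 + 5}{\left(\frac{6}{1} + 1 \cdot \frac{1}{6}\right) + 3} + 3 \left(-3\right) = \frac{5}{\left(6 \cdot 1 + 1 \cdot \frac{1}{6}\right) + 3} - 9 = \frac{5}{\left(6 + \frac{1}{6}\right) + 3} - 9 = \frac{5}{\frac{37}{6} + 3} - 9 = \frac{5}{\frac{55}{6}} - 9 = 5 \cdot \frac{6}{55} - 9 = \frac{6}{11} - 9 = - \frac{93}{11} \approx -8.4545$)
$l{\left(Z \right)} = \frac{27}{11}$ ($l{\left(Z \right)} = -9 + \left(3 - - \frac{93}{11}\right) = -9 + \left(3 + \frac{93}{11}\right) = -9 + \frac{126}{11} = \frac{27}{11}$)
$\left(-48\right) \left(-40\right) + l{\left(3 + 0 \right)} = \left(-48\right) \left(-40\right) + \frac{27}{11} = 1920 + \frac{27}{11} = \frac{21147}{11}$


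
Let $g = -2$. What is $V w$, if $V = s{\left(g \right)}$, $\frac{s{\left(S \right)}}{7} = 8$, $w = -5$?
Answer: $-280$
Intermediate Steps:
$s{\left(S \right)} = 56$ ($s{\left(S \right)} = 7 \cdot 8 = 56$)
$V = 56$
$V w = 56 \left(-5\right) = -280$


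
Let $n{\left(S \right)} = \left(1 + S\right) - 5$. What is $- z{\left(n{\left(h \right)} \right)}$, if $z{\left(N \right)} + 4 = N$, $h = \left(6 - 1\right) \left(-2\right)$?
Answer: $18$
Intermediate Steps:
$h = -10$ ($h = 5 \left(-2\right) = -10$)
$n{\left(S \right)} = -4 + S$
$z{\left(N \right)} = -4 + N$
$- z{\left(n{\left(h \right)} \right)} = - (-4 - 14) = \left(-1\right) \left(-18\right) = 18$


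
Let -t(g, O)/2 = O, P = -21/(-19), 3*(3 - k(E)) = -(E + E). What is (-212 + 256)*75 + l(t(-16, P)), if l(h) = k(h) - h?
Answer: 62771/19 ≈ 3303.7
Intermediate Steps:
k(E) = 3 + 2*E/3 (k(E) = 3 - (-1)*(E + E)/3 = 3 - (-1)*2*E/3 = 3 - (-2)*E/3 = 3 + 2*E/3)
P = 21/19 (P = -21*(-1/19) = 21/19 ≈ 1.1053)
t(g, O) = -2*O
l(h) = 3 - h/3 (l(h) = (3 + 2*h/3) - h = 3 - h/3)
(-212 + 256)*75 + l(t(-16, P)) = (-212 + 256)*75 + (3 - (-2)*21/(3*19)) = 44*75 + (3 - ⅓*(-42/19)) = 3300 + (3 + 14/19) = 3300 + 71/19 = 62771/19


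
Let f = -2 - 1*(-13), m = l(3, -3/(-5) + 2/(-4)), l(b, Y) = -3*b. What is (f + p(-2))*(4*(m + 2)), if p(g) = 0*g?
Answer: -308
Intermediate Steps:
m = -9 (m = -3*3 = -9)
f = 11 (f = -2 + 13 = 11)
p(g) = 0
(f + p(-2))*(4*(m + 2)) = (11 + 0)*(4*(-9 + 2)) = 11*(4*(-7)) = 11*(-28) = -308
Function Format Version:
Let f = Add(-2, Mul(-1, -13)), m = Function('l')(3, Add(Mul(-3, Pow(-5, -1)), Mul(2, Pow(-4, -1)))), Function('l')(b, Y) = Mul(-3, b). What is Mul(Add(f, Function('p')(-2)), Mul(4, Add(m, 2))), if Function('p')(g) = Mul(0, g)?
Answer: -308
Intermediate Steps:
m = -9 (m = Mul(-3, 3) = -9)
f = 11 (f = Add(-2, 13) = 11)
Function('p')(g) = 0
Mul(Add(f, Function('p')(-2)), Mul(4, Add(m, 2))) = Mul(Add(11, 0), Mul(4, Add(-9, 2))) = Mul(11, Mul(4, -7)) = Mul(11, -28) = -308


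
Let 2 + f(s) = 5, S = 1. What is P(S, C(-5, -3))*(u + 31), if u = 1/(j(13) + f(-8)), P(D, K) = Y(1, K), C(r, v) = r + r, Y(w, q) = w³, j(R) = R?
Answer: 497/16 ≈ 31.063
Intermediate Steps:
f(s) = 3 (f(s) = -2 + 5 = 3)
C(r, v) = 2*r
P(D, K) = 1 (P(D, K) = 1³ = 1)
u = 1/16 (u = 1/(13 + 3) = 1/16 ≈ 0.062500)
P(S, C(-5, -3))*(u + 31) = 1*(1/16 + 31) = 1*(497/16) = 497/16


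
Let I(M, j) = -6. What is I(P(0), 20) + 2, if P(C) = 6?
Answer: -4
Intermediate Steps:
I(P(0), 20) + 2 = -6 + 2 = -4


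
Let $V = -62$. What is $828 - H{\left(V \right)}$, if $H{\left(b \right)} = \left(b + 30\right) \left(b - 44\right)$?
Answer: $-2564$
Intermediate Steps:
$H{\left(b \right)} = \left(-44 + b\right) \left(30 + b\right)$ ($H{\left(b \right)} = \left(30 + b\right) \left(-44 + b\right) = \left(-44 + b\right) \left(30 + b\right)$)
$828 - H{\left(V \right)} = 828 - \left(-1320 + \left(-62\right)^{2} - -868\right) = 828 - \left(-1320 + 3844 + 868\right) = 828 - 3392 = -2564$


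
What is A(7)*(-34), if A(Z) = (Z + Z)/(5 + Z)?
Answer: -119/3 ≈ -39.667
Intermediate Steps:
A(Z) = 2*Z/(5 + Z) (A(Z) = (2*Z)/(5 + Z) = 2*Z/(5 + Z))
A(7)*(-34) = (2*7/(5 + 7))*(-34) = (2*7/12)*(-34) = (2*7*(1/12))*(-34) = (7/6)*(-34) = -119/3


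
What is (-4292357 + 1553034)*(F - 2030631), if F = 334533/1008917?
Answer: 5612154582245542362/1008917 ≈ 5.5626e+12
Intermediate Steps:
F = 334533/1008917 (F = 334533*(1/1008917) = 334533/1008917 ≈ 0.33158)
(-4292357 + 1553034)*(F - 2030631) = (-4292357 + 1553034)*(334533/1008917 - 2030631) = -2739323*(-2048737802094/1008917) = 5612154582245542362/1008917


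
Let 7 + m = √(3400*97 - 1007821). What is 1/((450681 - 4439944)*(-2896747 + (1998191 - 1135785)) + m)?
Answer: 8115521280676/65861685657105023171694997 - I*√678021/65861685657105023171694997 ≈ 1.2322e-13 - 1.2502e-23*I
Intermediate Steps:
m = -7 + I*√678021 (m = -7 + √(3400*97 - 1007821) = -7 + √(329800 - 1007821) = -7 + √(-678021) = -7 + I*√678021 ≈ -7.0 + 823.42*I)
1/((450681 - 4439944)*(-2896747 + (1998191 - 1135785)) + m) = 1/((450681 - 4439944)*(-2896747 + (1998191 - 1135785)) + (-7 + I*√678021)) = 1/(-3989263*(-2896747 + 862406) + (-7 + I*√678021)) = 1/(-3989263*(-2034341) + (-7 + I*√678021)) = 1/(8115521280683 + (-7 + I*√678021)) = 1/(8115521280676 + I*√678021)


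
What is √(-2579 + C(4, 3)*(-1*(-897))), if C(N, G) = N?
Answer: √1009 ≈ 31.765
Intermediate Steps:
√(-2579 + C(4, 3)*(-1*(-897))) = √(-2579 + 4*(-1*(-897))) = √(-2579 + 4*897) = √(-2579 + 3588) = √1009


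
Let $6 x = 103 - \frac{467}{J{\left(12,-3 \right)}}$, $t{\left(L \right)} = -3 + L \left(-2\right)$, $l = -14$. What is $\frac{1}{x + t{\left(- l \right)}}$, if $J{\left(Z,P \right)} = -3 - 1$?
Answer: $\frac{8}{45} \approx 0.17778$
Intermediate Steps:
$J{\left(Z,P \right)} = -4$
$t{\left(L \right)} = -3 - 2 L$
$x = \frac{293}{8}$ ($x = \frac{103 - \frac{467}{-4}}{6} = \frac{103 - 467 \left(- \frac{1}{4}\right)}{6} = \frac{103 - - \frac{467}{4}}{6} = \frac{103 + \frac{467}{4}}{6} = \frac{1}{6} \cdot \frac{879}{4} = \frac{293}{8} \approx 36.625$)
$\frac{1}{x + t{\left(- l \right)}} = \frac{1}{\frac{293}{8} - \left(3 + 2 \left(\left(-1\right) \left(-14\right)\right)\right)} = \frac{1}{\frac{293}{8} - 31} = \frac{1}{\frac{45}{8}} = \frac{8}{45}$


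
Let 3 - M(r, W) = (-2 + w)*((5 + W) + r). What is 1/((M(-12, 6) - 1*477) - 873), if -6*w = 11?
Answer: -6/8105 ≈ -0.00074028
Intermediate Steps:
w = -11/6 (w = -1/6*11 = -11/6 ≈ -1.8333)
M(r, W) = 133/6 + 23*W/6 + 23*r/6 (M(r, W) = 3 - (-2 - 11/6)*((5 + W) + r) = 3 - (-23)*(5 + W + r)/6 = 3 - (-115/6 - 23*W/6 - 23*r/6) = 3 + (115/6 + 23*W/6 + 23*r/6) = 133/6 + 23*W/6 + 23*r/6)
1/((M(-12, 6) - 1*477) - 873) = 1/(((133/6 + (23/6)*6 + (23/6)*(-12)) - 1*477) - 873) = 1/(((133/6 + 23 - 46) - 477) - 873) = 1/((-5/6 - 477) - 873) = 1/(-2867/6 - 873) = 1/(-8105/6) = -6/8105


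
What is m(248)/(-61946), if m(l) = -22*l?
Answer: 2728/30973 ≈ 0.088077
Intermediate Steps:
m(248)/(-61946) = -22*248/(-61946) = -5456*(-1/61946) = 2728/30973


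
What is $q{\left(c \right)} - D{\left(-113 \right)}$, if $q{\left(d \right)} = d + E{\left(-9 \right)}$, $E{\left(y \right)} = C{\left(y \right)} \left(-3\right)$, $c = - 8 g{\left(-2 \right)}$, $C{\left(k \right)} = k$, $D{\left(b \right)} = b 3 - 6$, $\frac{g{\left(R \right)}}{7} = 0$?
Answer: $372$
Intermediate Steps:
$g{\left(R \right)} = 0$ ($g{\left(R \right)} = 7 \cdot 0 = 0$)
$D{\left(b \right)} = -6 + 3 b$ ($D{\left(b \right)} = 3 b - 6 = -6 + 3 b$)
$c = 0$ ($c = \left(-8\right) 0 = 0$)
$E{\left(y \right)} = - 3 y$ ($E{\left(y \right)} = y \left(-3\right) = - 3 y$)
$q{\left(d \right)} = 27 + d$ ($q{\left(d \right)} = d - -27 = d + 27 = 27 + d$)
$q{\left(c \right)} - D{\left(-113 \right)} = \left(27 + 0\right) - \left(-6 + 3 \left(-113\right)\right) = 27 - \left(-6 - 339\right) = 27 - -345 = 27 + 345 = 372$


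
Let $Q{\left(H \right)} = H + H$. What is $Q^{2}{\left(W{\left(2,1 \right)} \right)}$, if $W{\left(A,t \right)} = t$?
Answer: $4$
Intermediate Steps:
$Q{\left(H \right)} = 2 H$
$Q^{2}{\left(W{\left(2,1 \right)} \right)} = \left(2 \cdot 1\right)^{2} = 2^{2} = 4$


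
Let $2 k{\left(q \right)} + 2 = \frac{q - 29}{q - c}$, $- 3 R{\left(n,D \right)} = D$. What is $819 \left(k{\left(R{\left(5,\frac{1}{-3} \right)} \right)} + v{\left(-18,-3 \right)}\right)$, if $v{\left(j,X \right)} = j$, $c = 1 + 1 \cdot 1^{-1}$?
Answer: $- \frac{158067}{17} \approx -9298.1$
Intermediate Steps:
$c = 2$ ($c = 1 + 1 \cdot 1 = 1 + 1 = 2$)
$R{\left(n,D \right)} = - \frac{D}{3}$
$k{\left(q \right)} = -1 + \frac{-29 + q}{2 \left(-2 + q\right)}$ ($k{\left(q \right)} = -1 + \frac{\left(q - 29\right) \frac{1}{q - 2}}{2} = -1 + \frac{\left(-29 + q\right) \frac{1}{q - 2}}{2} = -1 + \frac{\left(-29 + q\right) \frac{1}{-2 + q}}{2} = -1 + \frac{\frac{1}{-2 + q} \left(-29 + q\right)}{2} = -1 + \frac{-29 + q}{2 \left(-2 + q\right)}$)
$819 \left(k{\left(R{\left(5,\frac{1}{-3} \right)} \right)} + v{\left(-18,-3 \right)}\right) = 819 \left(\frac{-25 - - \frac{1}{3 \left(-3\right)}}{2 \left(-2 - \frac{1}{3 \left(-3\right)}\right)} - 18\right) = 819 \left(\frac{-25 - \left(- \frac{1}{3}\right) \left(- \frac{1}{3}\right)}{2 \left(-2 - - \frac{1}{9}\right)} - 18\right) = 819 \left(\frac{-25 - \frac{1}{9}}{2 \left(-2 + \frac{1}{9}\right)} - 18\right) = 819 \left(\frac{-25 - \frac{1}{9}}{2 \left(- \frac{17}{9}\right)} - 18\right) = 819 \left(\frac{1}{2} \left(- \frac{9}{17}\right) \left(- \frac{226}{9}\right) - 18\right) = 819 \left(\frac{113}{17} - 18\right) = 819 \left(- \frac{193}{17}\right) = - \frac{158067}{17}$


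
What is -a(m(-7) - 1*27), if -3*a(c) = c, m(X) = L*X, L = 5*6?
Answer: -79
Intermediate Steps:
L = 30
m(X) = 30*X
a(c) = -c/3
-a(m(-7) - 1*27) = -(-1)*(30*(-7) - 1*27)/3 = -(-1)*(-210 - 27)/3 = -(-1)*(-237)/3 = -1*79 = -79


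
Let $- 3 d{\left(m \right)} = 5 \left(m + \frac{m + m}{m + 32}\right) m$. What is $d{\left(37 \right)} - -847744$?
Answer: $\frac{174997013}{207} \approx 8.454 \cdot 10^{5}$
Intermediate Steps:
$d{\left(m \right)} = - \frac{m \left(5 m + \frac{10 m}{32 + m}\right)}{3}$ ($d{\left(m \right)} = - \frac{5 \left(m + \frac{m + m}{m + 32}\right) m}{3} = - \frac{5 \left(m + \frac{2 m}{32 + m}\right) m}{3} = - \frac{\left(5 m + \frac{10 m}{32 + m}\right) m}{3} = - \frac{m \left(5 m + \frac{10 m}{32 + m}\right)}{3}$)
$d{\left(37 \right)} - -847744 = \frac{5 \cdot 37^{2} \left(-34 - 37\right)}{3 \left(32 + 37\right)} - -847744 = \frac{5}{3} \cdot 1369 \cdot \frac{1}{69} \left(-34 - 37\right) + 847744 = \frac{5}{3} \cdot 1369 \cdot \frac{1}{69} \left(-71\right) + 847744 = - \frac{485995}{207} + 847744 = \frac{174997013}{207}$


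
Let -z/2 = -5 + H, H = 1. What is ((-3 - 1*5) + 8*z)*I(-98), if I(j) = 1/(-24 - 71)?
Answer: -56/95 ≈ -0.58947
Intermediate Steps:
I(j) = -1/95 (I(j) = 1/(-95) = -1/95)
z = 8 (z = -2*(-5 + 1) = -2*(-4) = 8)
((-3 - 1*5) + 8*z)*I(-98) = ((-3 - 1*5) + 8*8)*(-1/95) = ((-3 - 5) + 64)*(-1/95) = (-8 + 64)*(-1/95) = 56*(-1/95) = -56/95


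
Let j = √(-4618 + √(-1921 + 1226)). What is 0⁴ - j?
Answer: -√(-4618 + I*√695) ≈ -0.19397 - 67.956*I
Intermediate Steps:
j = √(-4618 + I*√695) (j = √(-4618 + √(-695)) = √(-4618 + I*√695) ≈ 0.194 + 67.956*I)
0⁴ - j = 0⁴ - √(-4618 + I*√695) = 0 - √(-4618 + I*√695) = -√(-4618 + I*√695)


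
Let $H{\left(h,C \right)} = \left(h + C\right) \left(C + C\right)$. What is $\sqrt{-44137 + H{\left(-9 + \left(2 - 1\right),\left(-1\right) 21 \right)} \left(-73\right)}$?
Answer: $i \sqrt{133051} \approx 364.76 i$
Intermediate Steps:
$H{\left(h,C \right)} = 2 C \left(C + h\right)$ ($H{\left(h,C \right)} = \left(C + h\right) 2 C = 2 C \left(C + h\right)$)
$\sqrt{-44137 + H{\left(-9 + \left(2 - 1\right),\left(-1\right) 21 \right)} \left(-73\right)} = \sqrt{-44137 + 2 \left(\left(-1\right) 21\right) \left(\left(-1\right) 21 + \left(-9 + \left(2 - 1\right)\right)\right) \left(-73\right)} = \sqrt{-44137 + 2 \left(-21\right) \left(-21 + \left(-9 + 1\right)\right) \left(-73\right)} = \sqrt{-44137 + 2 \left(-21\right) \left(-21 - 8\right) \left(-73\right)} = \sqrt{-44137 + 2 \left(-21\right) \left(-29\right) \left(-73\right)} = \sqrt{-44137 + 1218 \left(-73\right)} = \sqrt{-44137 - 88914} = \sqrt{-133051} = i \sqrt{133051}$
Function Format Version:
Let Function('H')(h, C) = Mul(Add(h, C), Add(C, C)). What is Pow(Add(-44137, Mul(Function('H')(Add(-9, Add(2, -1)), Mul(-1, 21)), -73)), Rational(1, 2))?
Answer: Mul(I, Pow(133051, Rational(1, 2))) ≈ Mul(364.76, I)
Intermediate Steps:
Function('H')(h, C) = Mul(2, C, Add(C, h)) (Function('H')(h, C) = Mul(Add(C, h), Mul(2, C)) = Mul(2, C, Add(C, h)))
Pow(Add(-44137, Mul(Function('H')(Add(-9, Add(2, -1)), Mul(-1, 21)), -73)), Rational(1, 2)) = Pow(Add(-44137, Mul(Mul(2, Mul(-1, 21), Add(Mul(-1, 21), Add(-9, Add(2, -1)))), -73)), Rational(1, 2)) = Pow(Add(-44137, Mul(Mul(2, -21, Add(-21, Add(-9, 1))), -73)), Rational(1, 2)) = Pow(Add(-44137, Mul(Mul(2, -21, Add(-21, -8)), -73)), Rational(1, 2)) = Pow(Add(-44137, Mul(Mul(2, -21, -29), -73)), Rational(1, 2)) = Pow(Add(-44137, Mul(1218, -73)), Rational(1, 2)) = Pow(Add(-44137, -88914), Rational(1, 2)) = Pow(-133051, Rational(1, 2)) = Mul(I, Pow(133051, Rational(1, 2)))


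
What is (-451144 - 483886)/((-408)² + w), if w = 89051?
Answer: -187006/51103 ≈ -3.6594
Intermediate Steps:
(-451144 - 483886)/((-408)² + w) = (-451144 - 483886)/((-408)² + 89051) = -935030/(166464 + 89051) = -935030/255515 = -935030*1/255515 = -187006/51103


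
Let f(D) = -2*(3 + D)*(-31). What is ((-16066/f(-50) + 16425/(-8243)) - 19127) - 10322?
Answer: -353641707105/12010051 ≈ -29445.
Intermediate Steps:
f(D) = 186 + 62*D (f(D) = (-6 - 2*D)*(-31) = 186 + 62*D)
((-16066/f(-50) + 16425/(-8243)) - 19127) - 10322 = ((-16066/(186 + 62*(-50)) + 16425/(-8243)) - 19127) - 10322 = ((-16066/(186 - 3100) + 16425*(-1/8243)) - 19127) - 10322 = ((-16066/(-2914) - 16425/8243) - 19127) - 10322 = ((-16066*(-1/2914) - 16425/8243) - 19127) - 10322 = ((8033/1457 - 16425/8243) - 19127) - 10322 = (42284794/12010051 - 19127) - 10322 = -229673960683/12010051 - 10322 = -353641707105/12010051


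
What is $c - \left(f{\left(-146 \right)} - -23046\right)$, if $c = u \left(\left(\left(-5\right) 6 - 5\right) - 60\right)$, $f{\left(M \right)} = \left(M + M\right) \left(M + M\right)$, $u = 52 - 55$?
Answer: $-108025$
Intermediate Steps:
$u = -3$ ($u = 52 - 55 = -3$)
$f{\left(M \right)} = 4 M^{2}$ ($f{\left(M \right)} = 2 M 2 M = 4 M^{2}$)
$c = 285$ ($c = - 3 \left(\left(\left(-5\right) 6 - 5\right) - 60\right) = - 3 \left(\left(-30 - 5\right) - 60\right) = - 3 \left(-35 - 60\right) = \left(-3\right) \left(-95\right) = 285$)
$c - \left(f{\left(-146 \right)} - -23046\right) = 285 - \left(4 \left(-146\right)^{2} - -23046\right) = 285 - \left(4 \cdot 21316 + 23046\right) = 285 - \left(85264 + 23046\right) = 285 - 108310 = -108025$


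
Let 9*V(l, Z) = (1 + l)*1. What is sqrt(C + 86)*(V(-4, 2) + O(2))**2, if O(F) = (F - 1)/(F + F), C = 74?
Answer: sqrt(10)/36 ≈ 0.087841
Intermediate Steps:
V(l, Z) = 1/9 + l/9 (V(l, Z) = ((1 + l)*1)/9 = (1 + l)/9 = 1/9 + l/9)
O(F) = (-1 + F)/(2*F) (O(F) = (-1 + F)/((2*F)) = (-1 + F)*(1/(2*F)) = (-1 + F)/(2*F))
sqrt(C + 86)*(V(-4, 2) + O(2))**2 = sqrt(74 + 86)*((1/9 + (1/9)*(-4)) + (1/2)*(-1 + 2)/2)**2 = sqrt(160)*((1/9 - 4/9) + (1/2)*(1/2)*1)**2 = (4*sqrt(10))*(-1/3 + 1/4)**2 = (4*sqrt(10))*(-1/12)**2 = (4*sqrt(10))*(1/144) = sqrt(10)/36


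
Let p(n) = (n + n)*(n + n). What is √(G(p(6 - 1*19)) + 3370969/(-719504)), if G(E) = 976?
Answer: √31427257262015/179876 ≈ 31.166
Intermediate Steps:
p(n) = 4*n² (p(n) = (2*n)*(2*n) = 4*n²)
√(G(p(6 - 1*19)) + 3370969/(-719504)) = √(976 + 3370969/(-719504)) = √(976 + 3370969*(-1/719504)) = √(976 - 3370969/719504) = √(698864935/719504) = √31427257262015/179876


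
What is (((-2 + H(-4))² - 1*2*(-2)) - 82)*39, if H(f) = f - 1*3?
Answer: 117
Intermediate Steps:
H(f) = -3 + f (H(f) = f - 3 = -3 + f)
(((-2 + H(-4))² - 1*2*(-2)) - 82)*39 = (((-2 + (-3 - 4))² - 1*2*(-2)) - 82)*39 = (((-2 - 7)² - 2*(-2)) - 82)*39 = (((-9)² + 4) - 82)*39 = ((81 + 4) - 82)*39 = (85 - 82)*39 = 3*39 = 117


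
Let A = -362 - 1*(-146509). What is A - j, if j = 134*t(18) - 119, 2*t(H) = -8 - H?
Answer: 148008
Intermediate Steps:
t(H) = -4 - H/2 (t(H) = (-8 - H)/2 = -4 - H/2)
A = 146147 (A = -362 + 146509 = 146147)
j = -1861 (j = 134*(-4 - 1/2*18) - 119 = 134*(-4 - 9) - 119 = 134*(-13) - 119 = -1742 - 119 = -1861)
A - j = 146147 - 1*(-1861) = 146147 + 1861 = 148008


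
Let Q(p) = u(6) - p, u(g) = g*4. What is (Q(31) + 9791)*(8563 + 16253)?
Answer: 242799744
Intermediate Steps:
u(g) = 4*g
Q(p) = 24 - p (Q(p) = 4*6 - p = 24 - p)
(Q(31) + 9791)*(8563 + 16253) = ((24 - 1*31) + 9791)*(8563 + 16253) = ((24 - 31) + 9791)*24816 = (-7 + 9791)*24816 = 9784*24816 = 242799744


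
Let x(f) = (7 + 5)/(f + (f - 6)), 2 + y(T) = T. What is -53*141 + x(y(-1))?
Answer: -7474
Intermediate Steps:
y(T) = -2 + T
x(f) = 12/(-6 + 2*f) (x(f) = 12/(f + (-6 + f)) = 12/(-6 + 2*f))
-53*141 + x(y(-1)) = -53*141 + 6/(-3 + (-2 - 1)) = -7473 + 6/(-3 - 3) = -7473 + 6/(-6) = -7473 + 6*(-⅙) = -7473 - 1 = -7474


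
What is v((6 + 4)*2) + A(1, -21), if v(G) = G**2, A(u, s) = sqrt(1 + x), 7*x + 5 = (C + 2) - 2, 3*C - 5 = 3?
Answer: 400 + sqrt(6)/3 ≈ 400.82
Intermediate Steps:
C = 8/3 (C = 5/3 + (1/3)*3 = 5/3 + 1 = 8/3 ≈ 2.6667)
x = -1/3 (x = -5/7 + ((8/3 + 2) - 2)/7 = -5/7 + (14/3 - 2)/7 = -5/7 + (1/7)*(8/3) = -5/7 + 8/21 = -1/3 ≈ -0.33333)
A(u, s) = sqrt(6)/3 (A(u, s) = sqrt(1 - 1/3) = sqrt(2/3) = sqrt(6)/3)
v((6 + 4)*2) + A(1, -21) = ((6 + 4)*2)**2 + sqrt(6)/3 = (10*2)**2 + sqrt(6)/3 = 20**2 + sqrt(6)/3 = 400 + sqrt(6)/3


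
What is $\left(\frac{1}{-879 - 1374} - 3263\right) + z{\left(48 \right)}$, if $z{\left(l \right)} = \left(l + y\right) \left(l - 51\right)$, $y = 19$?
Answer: $- \frac{7804393}{2253} \approx -3464.0$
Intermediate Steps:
$z{\left(l \right)} = \left(-51 + l\right) \left(19 + l\right)$ ($z{\left(l \right)} = \left(l + 19\right) \left(l - 51\right) = \left(19 + l\right) \left(-51 + l\right) = \left(-51 + l\right) \left(19 + l\right)$)
$\left(\frac{1}{-879 - 1374} - 3263\right) + z{\left(48 \right)} = \left(\frac{1}{-879 - 1374} - 3263\right) - \left(2505 - 2304\right) = \left(\frac{1}{-2253} - 3263\right) - 201 = \left(- \frac{1}{2253} - 3263\right) - 201 = - \frac{7351540}{2253} - 201 = - \frac{7804393}{2253}$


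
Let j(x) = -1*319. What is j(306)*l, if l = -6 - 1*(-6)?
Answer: 0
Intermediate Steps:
j(x) = -319
l = 0 (l = -6 + 6 = 0)
j(306)*l = -319*0 = 0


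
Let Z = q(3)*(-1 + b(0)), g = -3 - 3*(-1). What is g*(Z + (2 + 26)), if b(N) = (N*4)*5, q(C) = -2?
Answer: 0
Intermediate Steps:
b(N) = 20*N (b(N) = (4*N)*5 = 20*N)
g = 0 (g = -3 + 3 = 0)
Z = 2 (Z = -2*(-1 + 20*0) = -2*(-1 + 0) = -2*(-1) = 2)
g*(Z + (2 + 26)) = 0*(2 + (2 + 26)) = 0*(2 + 28) = 0*30 = 0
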